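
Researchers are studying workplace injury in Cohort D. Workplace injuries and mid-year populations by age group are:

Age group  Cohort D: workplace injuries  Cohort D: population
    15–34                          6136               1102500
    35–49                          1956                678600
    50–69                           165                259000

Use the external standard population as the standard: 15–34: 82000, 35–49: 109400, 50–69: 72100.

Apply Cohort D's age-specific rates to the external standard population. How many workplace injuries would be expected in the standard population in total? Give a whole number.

818

Age-specific rates per 10000 for Cohort D: 55.66, 28.82, 6.37.
Expected workplace injuries = Σ (standard pop × age-specific rate ÷ 10000)
= 82000×55.66/10000 + 109400×28.82/10000 + 72100×6.37/10000
= 456.37 + 315.34 + 45.93 = 817.64.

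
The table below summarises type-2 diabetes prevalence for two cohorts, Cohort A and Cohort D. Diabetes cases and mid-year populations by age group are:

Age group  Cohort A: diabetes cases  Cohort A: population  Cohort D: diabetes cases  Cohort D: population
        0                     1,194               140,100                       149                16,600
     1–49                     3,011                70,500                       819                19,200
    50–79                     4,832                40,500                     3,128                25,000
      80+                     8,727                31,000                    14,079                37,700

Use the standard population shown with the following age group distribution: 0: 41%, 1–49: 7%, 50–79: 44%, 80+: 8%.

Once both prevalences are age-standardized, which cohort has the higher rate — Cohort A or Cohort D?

Cohort D

Age-specific rates per 1,000 for Cohort A: 8.522, 42.709, 119.309, 281.516.
For Cohort D: 8.976, 42.656, 125.120, 373.448.
Standard weights: 0.41, 0.07, 0.44, 0.08.
Cohort A: 0.4100×8.522 + 0.0700×42.709 + 0.4400×119.309 + 0.0800×281.516 = 81.5010 per 1,000.
Cohort D: 0.4100×8.976 + 0.0700×42.656 + 0.4400×125.120 + 0.0800×373.448 = 91.5947 per 1,000.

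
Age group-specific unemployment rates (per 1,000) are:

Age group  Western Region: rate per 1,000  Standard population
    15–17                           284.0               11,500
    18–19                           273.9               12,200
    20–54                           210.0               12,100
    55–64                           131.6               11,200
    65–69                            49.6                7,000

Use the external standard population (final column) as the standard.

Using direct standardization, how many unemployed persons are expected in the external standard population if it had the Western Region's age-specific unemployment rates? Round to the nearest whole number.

Expected unemployed persons = Σ (standard pop × age-specific rate ÷ 1,000)
= 11,500×284.0/1,000 + 12,200×273.9/1,000 + 12,100×210.0/1,000 + 11,200×131.6/1,000 + 7,000×49.6/1,000
= 3266.00 + 3341.58 + 2541.00 + 1473.92 + 347.20 = 10969.70.

10970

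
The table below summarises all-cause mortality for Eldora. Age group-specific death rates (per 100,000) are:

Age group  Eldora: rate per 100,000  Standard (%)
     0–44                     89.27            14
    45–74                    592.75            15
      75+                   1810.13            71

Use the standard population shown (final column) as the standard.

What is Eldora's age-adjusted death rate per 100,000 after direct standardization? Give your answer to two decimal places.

Standard weights: 0.14, 0.15, 0.71.
Standardized rate: 0.1400×89.27 + 0.1500×592.75 + 0.7100×1810.13 = 1386.6026 per 100,000.

1386.60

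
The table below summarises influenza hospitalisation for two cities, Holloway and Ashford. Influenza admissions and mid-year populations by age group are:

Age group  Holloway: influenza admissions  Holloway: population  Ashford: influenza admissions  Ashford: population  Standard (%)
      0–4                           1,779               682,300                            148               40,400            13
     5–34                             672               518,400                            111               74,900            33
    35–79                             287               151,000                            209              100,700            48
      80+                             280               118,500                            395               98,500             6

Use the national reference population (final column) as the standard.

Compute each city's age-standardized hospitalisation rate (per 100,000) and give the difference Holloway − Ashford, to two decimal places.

Age-specific rates per 100,000 for Holloway: 260.74, 129.63, 190.07, 236.29.
For Ashford: 366.34, 148.20, 207.55, 401.02.
Standard weights: 0.13, 0.33, 0.48, 0.06.
Holloway: 0.1300×260.74 + 0.3300×129.63 + 0.4800×190.07 + 0.0600×236.29 = 182.0824 per 100,000.
Ashford: 0.1300×366.34 + 0.3300×148.20 + 0.4800×207.55 + 0.0600×401.02 = 220.2125 per 100,000.
Difference = 182.0824 − 220.2125 = -38.1301.

-38.13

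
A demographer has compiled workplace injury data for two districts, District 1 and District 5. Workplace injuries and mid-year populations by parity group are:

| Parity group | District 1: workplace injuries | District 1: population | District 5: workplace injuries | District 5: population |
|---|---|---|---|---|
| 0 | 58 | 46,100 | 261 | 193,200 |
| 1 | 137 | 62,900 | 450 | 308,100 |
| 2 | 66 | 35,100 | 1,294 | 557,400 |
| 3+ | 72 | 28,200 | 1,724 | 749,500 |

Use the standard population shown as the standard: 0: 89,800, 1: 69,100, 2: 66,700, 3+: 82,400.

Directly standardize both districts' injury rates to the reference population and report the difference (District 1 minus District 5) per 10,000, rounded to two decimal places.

Parity-specific rates per 10,000 for District 1: 12.58, 21.78, 18.80, 25.53.
For District 5: 13.51, 14.61, 23.21, 23.00.
Standard total = 308,000; weights = 0.2916, 0.2244, 0.2166, 0.2675.
District 1: 0.2916×12.58 + 0.2244×21.78 + 0.2166×18.80 + 0.2675×25.53 = 19.4573 per 10,000.
District 5: 0.2916×13.51 + 0.2244×14.61 + 0.2166×23.21 + 0.2675×23.00 = 18.3967 per 10,000.
Difference = 19.4573 − 18.3967 = 1.0606.

1.06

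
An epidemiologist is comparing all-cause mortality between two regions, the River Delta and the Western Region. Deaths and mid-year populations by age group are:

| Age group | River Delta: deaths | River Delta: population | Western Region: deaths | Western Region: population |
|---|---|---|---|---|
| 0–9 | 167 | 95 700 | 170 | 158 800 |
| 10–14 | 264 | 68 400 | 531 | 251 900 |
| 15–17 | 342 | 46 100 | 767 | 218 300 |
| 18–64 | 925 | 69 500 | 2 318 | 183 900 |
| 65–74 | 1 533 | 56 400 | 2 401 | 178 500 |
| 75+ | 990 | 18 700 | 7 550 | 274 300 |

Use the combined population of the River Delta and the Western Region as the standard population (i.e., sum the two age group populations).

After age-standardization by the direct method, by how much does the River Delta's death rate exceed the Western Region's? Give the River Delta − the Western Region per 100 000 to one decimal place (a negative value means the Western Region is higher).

Age-specific rates per 100 000 for the River Delta: 174.50, 385.96, 741.87, 1330.94, 2718.09, 5294.12.
For the Western Region: 107.05, 210.80, 351.35, 1260.47, 1345.10, 2752.46.
Combined standard total = 1 620 500; weights = 0.1571, 0.1977, 0.1632, 0.1564, 0.1450, 0.1808.
The River Delta: 0.1571×174.50 + 0.1977×385.96 + 0.1632×741.87 + 0.1564×1330.94 + 0.1450×2718.09 + 0.1808×5294.12 = 1784.0781 per 100 000.
The Western Region: 0.1571×107.05 + 0.1977×210.80 + 0.1632×351.35 + 0.1564×1260.47 + 0.1450×1345.10 + 0.1808×2752.46 = 1005.5525 per 100 000.
Difference = 1784.0781 − 1005.5525 = 778.5256.

778.5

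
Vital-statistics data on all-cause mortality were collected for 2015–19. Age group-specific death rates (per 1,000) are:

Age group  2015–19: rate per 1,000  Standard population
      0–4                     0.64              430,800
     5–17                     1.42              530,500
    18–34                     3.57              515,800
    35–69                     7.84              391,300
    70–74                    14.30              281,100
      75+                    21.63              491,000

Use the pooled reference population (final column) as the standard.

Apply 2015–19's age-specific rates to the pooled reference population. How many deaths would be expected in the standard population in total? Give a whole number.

20578

Expected deaths = Σ (standard pop × age-specific rate ÷ 1,000)
= 430,800×0.64/1,000 + 530,500×1.42/1,000 + 515,800×3.57/1,000 + 391,300×7.84/1,000 + 281,100×14.30/1,000 + 491,000×21.63/1,000
= 275.71 + 753.31 + 1841.41 + 3067.79 + 4019.73 + 10620.33 = 20578.28.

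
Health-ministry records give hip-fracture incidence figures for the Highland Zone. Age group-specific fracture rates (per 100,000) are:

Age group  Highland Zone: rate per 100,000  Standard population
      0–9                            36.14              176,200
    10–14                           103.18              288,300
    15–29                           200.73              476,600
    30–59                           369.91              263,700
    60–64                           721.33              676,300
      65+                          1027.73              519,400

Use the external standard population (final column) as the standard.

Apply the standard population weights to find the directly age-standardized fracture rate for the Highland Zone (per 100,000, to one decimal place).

521.1

Standard total = 2,400,500; weights = 0.0734, 0.1201, 0.1985, 0.1099, 0.2817, 0.2164.
Standardized rate: 0.0734×36.14 + 0.1201×103.18 + 0.1985×200.73 + 0.1099×369.91 + 0.2817×721.33 + 0.2164×1027.73 = 521.1274 per 100,000.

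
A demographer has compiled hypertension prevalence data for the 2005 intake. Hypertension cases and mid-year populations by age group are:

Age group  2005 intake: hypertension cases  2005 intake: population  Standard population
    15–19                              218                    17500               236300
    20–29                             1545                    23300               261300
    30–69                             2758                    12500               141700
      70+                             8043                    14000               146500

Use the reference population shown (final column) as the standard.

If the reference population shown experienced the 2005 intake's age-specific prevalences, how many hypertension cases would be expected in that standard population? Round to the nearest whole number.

135699

Age-specific rates per 1000 for the 2005 intake: 12.457, 66.309, 220.640, 574.500.
Expected hypertension cases = Σ (standard pop × age-specific rate ÷ 1000)
= 236300×12.457/1000 + 261300×66.309/1000 + 141700×220.640/1000 + 146500×574.500/1000
= 2943.62 + 17326.55 + 31264.69 + 84164.25 = 135699.11.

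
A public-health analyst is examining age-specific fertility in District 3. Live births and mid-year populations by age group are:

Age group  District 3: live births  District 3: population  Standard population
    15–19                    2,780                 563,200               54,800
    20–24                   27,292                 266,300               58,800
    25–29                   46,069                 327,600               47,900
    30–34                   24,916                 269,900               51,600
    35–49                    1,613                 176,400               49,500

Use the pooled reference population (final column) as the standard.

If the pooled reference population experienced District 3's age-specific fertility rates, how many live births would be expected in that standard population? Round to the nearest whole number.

Age-specific rates per 1,000 for District 3: 4.936, 102.486, 140.626, 92.316, 9.144.
Expected live births = Σ (standard pop × age-specific rate ÷ 1,000)
= 54,800×4.936/1,000 + 58,800×102.486/1,000 + 47,900×140.626/1,000 + 51,600×92.316/1,000 + 49,500×9.144/1,000
= 270.50 + 6026.17 + 6735.97 + 4763.49 + 452.63 = 18248.76.

18249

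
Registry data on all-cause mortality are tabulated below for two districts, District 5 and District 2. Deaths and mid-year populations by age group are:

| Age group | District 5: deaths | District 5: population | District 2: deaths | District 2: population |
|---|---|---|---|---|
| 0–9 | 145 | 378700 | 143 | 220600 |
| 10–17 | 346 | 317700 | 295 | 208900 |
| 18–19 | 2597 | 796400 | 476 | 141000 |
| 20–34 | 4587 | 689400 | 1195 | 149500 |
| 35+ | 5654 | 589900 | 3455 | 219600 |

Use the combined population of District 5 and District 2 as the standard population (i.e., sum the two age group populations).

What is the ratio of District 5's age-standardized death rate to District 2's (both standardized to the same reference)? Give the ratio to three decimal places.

0.725

Age-specific rates per 100000 for District 5: 38.29, 108.91, 326.09, 665.36, 958.47.
For District 2: 64.82, 141.22, 337.59, 799.33, 1573.32.
Combined standard total = 3711700; weights = 0.1615, 0.1419, 0.2526, 0.2260, 0.2181.
District 5: 0.1615×38.29 + 0.1419×108.91 + 0.2526×326.09 + 0.2260×665.36 + 0.2181×958.47 = 463.4069 per 100000.
District 2: 0.1615×64.82 + 0.1419×141.22 + 0.2526×337.59 + 0.2260×799.33 + 0.2181×1573.32 = 639.5522 per 100000.
Ratio = 463.4069 ÷ 639.5522 = 0.72458.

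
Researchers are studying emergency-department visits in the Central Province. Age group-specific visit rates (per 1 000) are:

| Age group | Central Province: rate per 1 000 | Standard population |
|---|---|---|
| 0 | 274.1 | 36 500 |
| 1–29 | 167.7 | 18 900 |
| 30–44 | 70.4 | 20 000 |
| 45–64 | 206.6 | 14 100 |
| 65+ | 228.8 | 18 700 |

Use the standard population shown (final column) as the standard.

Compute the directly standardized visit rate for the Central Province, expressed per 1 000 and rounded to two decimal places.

Standard total = 108 200; weights = 0.3373, 0.1747, 0.1848, 0.1303, 0.1728.
Standardized rate: 0.3373×274.1 + 0.1747×167.7 + 0.1848×70.4 + 0.1303×206.6 + 0.1728×228.8 = 201.2366 per 1 000.

201.24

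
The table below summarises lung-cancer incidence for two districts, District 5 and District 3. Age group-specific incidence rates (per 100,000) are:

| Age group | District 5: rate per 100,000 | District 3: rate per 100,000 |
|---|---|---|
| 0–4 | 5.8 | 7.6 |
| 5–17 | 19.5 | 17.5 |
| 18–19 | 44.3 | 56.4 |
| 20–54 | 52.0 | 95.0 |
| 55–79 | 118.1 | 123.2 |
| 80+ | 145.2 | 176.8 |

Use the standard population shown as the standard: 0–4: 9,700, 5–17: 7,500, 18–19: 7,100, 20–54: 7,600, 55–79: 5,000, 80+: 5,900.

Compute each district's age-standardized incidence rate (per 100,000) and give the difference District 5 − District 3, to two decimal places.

-14.65

Standard total = 42,800; weights = 0.2266, 0.1752, 0.1659, 0.1776, 0.1168, 0.1379.
District 5: 0.2266×5.8 + 0.1752×19.5 + 0.1659×44.3 + 0.1776×52.0 + 0.1168×118.1 + 0.1379×145.2 = 55.1266 per 100,000.
District 3: 0.2266×7.6 + 0.1752×17.5 + 0.1659×56.4 + 0.1776×95.0 + 0.1168×123.2 + 0.1379×176.8 = 69.7787 per 100,000.
Difference = 55.1266 − 69.7787 = -14.6521.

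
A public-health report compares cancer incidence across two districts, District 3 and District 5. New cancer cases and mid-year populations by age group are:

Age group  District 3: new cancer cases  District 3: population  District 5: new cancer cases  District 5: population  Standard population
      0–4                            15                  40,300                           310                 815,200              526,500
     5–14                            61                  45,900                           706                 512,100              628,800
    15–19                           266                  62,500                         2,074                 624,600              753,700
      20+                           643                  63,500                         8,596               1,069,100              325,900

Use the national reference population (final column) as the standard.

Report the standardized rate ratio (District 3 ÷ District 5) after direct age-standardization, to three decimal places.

1.218

Age-specific rates per 100,000 for District 3: 37.22, 132.90, 425.60, 1012.60.
For District 5: 38.03, 137.86, 332.05, 804.04.
Standard total = 2,234,900; weights = 0.2356, 0.2814, 0.3372, 0.1458.
District 3: 0.2356×37.22 + 0.2814×132.90 + 0.3372×425.60 + 0.1458×1012.60 = 337.3499 per 100,000.
District 5: 0.2356×38.03 + 0.2814×137.86 + 0.3372×332.05 + 0.1458×804.04 = 276.9766 per 100,000.
Ratio = 337.3499 ÷ 276.9766 = 1.21797.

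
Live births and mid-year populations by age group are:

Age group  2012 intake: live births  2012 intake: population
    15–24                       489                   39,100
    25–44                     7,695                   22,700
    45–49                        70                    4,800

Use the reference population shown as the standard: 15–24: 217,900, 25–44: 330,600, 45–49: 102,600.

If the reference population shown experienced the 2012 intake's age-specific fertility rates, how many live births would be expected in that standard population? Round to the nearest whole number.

Age-specific rates per 1,000 for the 2012 intake: 12.506, 338.987, 14.583.
Expected live births = Σ (standard pop × age-specific rate ÷ 1,000)
= 217,900×12.506/1,000 + 330,600×338.987/1,000 + 102,600×14.583/1,000
= 2725.14 + 112069.03 + 1496.25 = 116290.42.

116290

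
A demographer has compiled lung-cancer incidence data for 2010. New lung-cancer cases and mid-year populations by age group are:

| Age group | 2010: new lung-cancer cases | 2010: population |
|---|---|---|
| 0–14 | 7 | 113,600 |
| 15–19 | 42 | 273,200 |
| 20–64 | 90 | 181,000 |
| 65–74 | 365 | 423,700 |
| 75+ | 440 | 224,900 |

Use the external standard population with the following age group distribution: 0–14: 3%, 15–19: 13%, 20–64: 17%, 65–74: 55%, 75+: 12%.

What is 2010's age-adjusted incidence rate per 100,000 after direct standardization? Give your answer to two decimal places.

81.49

Age-specific rates per 100,000 for 2010: 6.16, 15.37, 49.72, 86.15, 195.64.
Standard weights: 0.03, 0.13, 0.17, 0.55, 0.12.
Standardized rate: 0.0300×6.16 + 0.1300×15.37 + 0.1700×49.72 + 0.5500×86.15 + 0.1200×195.64 = 81.4938 per 100,000.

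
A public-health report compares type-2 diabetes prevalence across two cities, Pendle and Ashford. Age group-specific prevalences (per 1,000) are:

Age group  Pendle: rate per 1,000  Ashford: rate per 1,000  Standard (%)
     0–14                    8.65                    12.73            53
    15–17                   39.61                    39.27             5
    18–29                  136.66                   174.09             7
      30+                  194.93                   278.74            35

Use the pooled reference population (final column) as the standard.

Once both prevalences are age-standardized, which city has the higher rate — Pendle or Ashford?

Ashford

Standard weights: 0.53, 0.05, 0.07, 0.35.
Pendle: 0.5300×8.65 + 0.0500×39.61 + 0.0700×136.66 + 0.3500×194.93 = 84.3567 per 1,000.
Ashford: 0.5300×12.73 + 0.0500×39.27 + 0.0700×174.09 + 0.3500×278.74 = 118.4557 per 1,000.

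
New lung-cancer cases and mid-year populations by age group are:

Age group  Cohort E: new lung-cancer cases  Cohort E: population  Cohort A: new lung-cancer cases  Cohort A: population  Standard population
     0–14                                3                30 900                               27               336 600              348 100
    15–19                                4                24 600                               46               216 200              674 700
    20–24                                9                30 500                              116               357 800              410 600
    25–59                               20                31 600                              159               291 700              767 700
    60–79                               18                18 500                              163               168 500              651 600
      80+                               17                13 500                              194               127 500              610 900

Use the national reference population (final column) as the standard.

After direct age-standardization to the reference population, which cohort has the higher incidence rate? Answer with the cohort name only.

Age-specific rates per 100 000 for Cohort E: 9.71, 16.26, 29.51, 63.29, 97.30, 125.93.
For Cohort A: 8.02, 21.28, 32.42, 54.51, 96.74, 152.16.
Standard total = 3 463 600; weights = 0.1005, 0.1948, 0.1185, 0.2216, 0.1881, 0.1764.
Cohort E: 0.1005×9.71 + 0.1948×16.26 + 0.1185×29.51 + 0.2216×63.29 + 0.1881×97.30 + 0.1764×125.93 = 62.1845 per 100 000.
Cohort A: 0.1005×8.02 + 0.1948×21.28 + 0.1185×32.42 + 0.2216×54.51 + 0.1881×96.74 + 0.1764×152.16 = 65.9115 per 100 000.
The crude rates (47.46 vs 47.05) would put Cohort E higher, but that reflects its age composition; once standardized to a common age structure, Cohort A has the higher underlying rate.

Cohort A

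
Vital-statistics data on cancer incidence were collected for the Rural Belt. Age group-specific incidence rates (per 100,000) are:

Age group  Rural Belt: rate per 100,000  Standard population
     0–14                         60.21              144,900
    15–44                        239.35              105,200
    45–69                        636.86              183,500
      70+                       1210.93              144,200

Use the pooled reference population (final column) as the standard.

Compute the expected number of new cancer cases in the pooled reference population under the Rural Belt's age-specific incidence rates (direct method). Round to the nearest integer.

3254

Expected new cancer cases = Σ (standard pop × age-specific rate ÷ 100,000)
= 144,900×60.21/100,000 + 105,200×239.35/100,000 + 183,500×636.86/100,000 + 144,200×1210.93/100,000
= 87.24 + 251.80 + 1168.64 + 1746.16 = 3253.84.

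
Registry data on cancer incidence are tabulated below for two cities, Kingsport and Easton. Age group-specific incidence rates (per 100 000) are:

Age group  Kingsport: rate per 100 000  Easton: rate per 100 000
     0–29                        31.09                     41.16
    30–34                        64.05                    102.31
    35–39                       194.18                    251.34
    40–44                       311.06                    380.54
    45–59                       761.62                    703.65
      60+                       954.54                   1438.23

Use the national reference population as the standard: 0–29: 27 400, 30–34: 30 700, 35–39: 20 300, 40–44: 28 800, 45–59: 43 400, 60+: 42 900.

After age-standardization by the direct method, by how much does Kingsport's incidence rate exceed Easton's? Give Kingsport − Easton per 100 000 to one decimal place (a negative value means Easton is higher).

-118.1

Standard total = 193 500; weights = 0.1416, 0.1587, 0.1049, 0.1488, 0.2243, 0.2217.
Kingsport: 0.1416×31.09 + 0.1587×64.05 + 0.1049×194.18 + 0.1488×311.06 + 0.2243×761.62 + 0.2217×954.54 = 463.6830 per 100 000.
Easton: 0.1416×41.16 + 0.1587×102.31 + 0.1049×251.34 + 0.1488×380.54 + 0.2243×703.65 + 0.2217×1438.23 = 581.7516 per 100 000.
Difference = 463.6830 − 581.7516 = -118.0686.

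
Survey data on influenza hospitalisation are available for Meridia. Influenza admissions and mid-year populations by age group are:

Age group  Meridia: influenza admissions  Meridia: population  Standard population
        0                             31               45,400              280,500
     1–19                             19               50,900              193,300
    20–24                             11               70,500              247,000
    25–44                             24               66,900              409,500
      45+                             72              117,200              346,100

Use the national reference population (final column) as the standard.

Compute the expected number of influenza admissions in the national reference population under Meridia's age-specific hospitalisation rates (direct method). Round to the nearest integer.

662

Age-specific rates per 100,000 for Meridia: 68.28, 37.33, 15.60, 35.87, 61.43.
Expected influenza admissions = Σ (standard pop × age-specific rate ÷ 100,000)
= 280,500×68.28/100,000 + 193,300×37.33/100,000 + 247,000×15.60/100,000 + 409,500×35.87/100,000 + 346,100×61.43/100,000
= 191.53 + 72.16 + 38.54 + 146.91 + 212.62 = 661.75.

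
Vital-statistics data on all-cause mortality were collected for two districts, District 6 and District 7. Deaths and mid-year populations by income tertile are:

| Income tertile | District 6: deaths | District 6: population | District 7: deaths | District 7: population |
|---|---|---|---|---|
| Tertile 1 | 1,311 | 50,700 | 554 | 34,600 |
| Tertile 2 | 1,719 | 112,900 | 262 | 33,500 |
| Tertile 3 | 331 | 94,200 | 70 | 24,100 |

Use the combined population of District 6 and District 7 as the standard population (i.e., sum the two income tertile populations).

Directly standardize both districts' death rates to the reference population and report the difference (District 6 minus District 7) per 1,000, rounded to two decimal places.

Income-specific rates per 1,000 for District 6: 25.858, 15.226, 3.514.
For District 7: 16.012, 7.821, 2.905.
Combined standard total = 350,000; weights = 0.2437, 0.4183, 0.3380.
District 6: 0.2437×25.858 + 0.4183×15.226 + 0.3380×3.514 = 13.8584 per 1,000.
District 7: 0.2437×16.012 + 0.4183×7.821 + 0.3380×2.905 = 8.1554 per 1,000.
Difference = 13.8584 − 8.1554 = 5.7030.

5.70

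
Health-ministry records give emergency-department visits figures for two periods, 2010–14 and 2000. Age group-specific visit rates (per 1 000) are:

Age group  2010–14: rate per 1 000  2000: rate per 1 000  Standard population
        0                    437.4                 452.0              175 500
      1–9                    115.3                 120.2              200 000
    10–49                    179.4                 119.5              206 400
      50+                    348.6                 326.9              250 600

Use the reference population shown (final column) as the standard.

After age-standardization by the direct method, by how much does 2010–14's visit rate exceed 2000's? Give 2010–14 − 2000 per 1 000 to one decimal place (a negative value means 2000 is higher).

17.1

Standard total = 832 500; weights = 0.2108, 0.2402, 0.2479, 0.3010.
2010–14: 0.2108×437.4 + 0.2402×115.3 + 0.2479×179.4 + 0.3010×348.6 = 269.3225 per 1 000.
2000: 0.2108×452.0 + 0.2402×120.2 + 0.2479×119.5 + 0.3010×326.9 = 252.1945 per 1 000.
Difference = 269.3225 − 252.1945 = 17.1280.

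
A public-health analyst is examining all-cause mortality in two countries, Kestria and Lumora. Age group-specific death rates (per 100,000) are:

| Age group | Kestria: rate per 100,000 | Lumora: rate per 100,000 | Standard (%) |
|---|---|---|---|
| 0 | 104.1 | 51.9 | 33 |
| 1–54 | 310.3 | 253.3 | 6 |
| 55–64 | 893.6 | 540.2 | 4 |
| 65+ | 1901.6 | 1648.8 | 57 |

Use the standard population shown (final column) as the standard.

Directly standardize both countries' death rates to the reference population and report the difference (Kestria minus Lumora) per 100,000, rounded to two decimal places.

Standard weights: 0.33, 0.06, 0.04, 0.57.
Kestria: 0.3300×104.1 + 0.0600×310.3 + 0.0400×893.6 + 0.5700×1901.6 = 1172.6270 per 100,000.
Lumora: 0.3300×51.9 + 0.0600×253.3 + 0.0400×540.2 + 0.5700×1648.8 = 993.7490 per 100,000.
Difference = 1172.6270 − 993.7490 = 178.8780.

178.88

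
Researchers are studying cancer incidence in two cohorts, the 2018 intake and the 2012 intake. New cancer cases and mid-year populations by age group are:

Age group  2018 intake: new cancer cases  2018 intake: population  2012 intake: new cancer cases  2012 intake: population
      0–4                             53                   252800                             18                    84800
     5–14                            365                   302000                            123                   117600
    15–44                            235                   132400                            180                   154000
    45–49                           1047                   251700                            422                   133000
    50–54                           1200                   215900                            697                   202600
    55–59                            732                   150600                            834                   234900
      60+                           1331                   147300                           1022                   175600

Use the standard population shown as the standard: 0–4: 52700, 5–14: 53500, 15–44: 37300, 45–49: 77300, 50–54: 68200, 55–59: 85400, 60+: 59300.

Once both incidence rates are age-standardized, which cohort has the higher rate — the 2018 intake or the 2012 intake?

2018 intake

Age-specific rates per 100000 for the 2018 intake: 20.97, 120.86, 177.49, 415.97, 555.81, 486.06, 903.60.
For the 2012 intake: 21.23, 104.59, 116.88, 317.29, 344.03, 355.04, 582.00.
Standard total = 433700; weights = 0.1215, 0.1234, 0.0860, 0.1782, 0.1573, 0.1969, 0.1367.
The 2018 intake: 0.1215×20.97 + 0.1234×120.86 + 0.0860×177.49 + 0.1782×415.97 + 0.1573×555.81 + 0.1969×486.06 + 0.1367×903.60 = 413.5231 per 100000.
The 2012 intake: 0.1215×21.23 + 0.1234×104.59 + 0.0860×116.88 + 0.1782×317.29 + 0.1573×344.03 + 0.1969×355.04 + 0.1367×582.00 = 285.6748 per 100000.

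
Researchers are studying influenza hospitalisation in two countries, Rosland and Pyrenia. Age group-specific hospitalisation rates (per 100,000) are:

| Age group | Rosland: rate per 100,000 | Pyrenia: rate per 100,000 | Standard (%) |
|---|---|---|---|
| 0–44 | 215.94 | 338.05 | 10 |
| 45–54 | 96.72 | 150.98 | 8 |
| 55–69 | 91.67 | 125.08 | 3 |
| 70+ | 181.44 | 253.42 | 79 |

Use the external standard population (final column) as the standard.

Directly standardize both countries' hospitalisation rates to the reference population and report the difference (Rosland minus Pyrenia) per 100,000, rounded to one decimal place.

-74.4

Standard weights: 0.10, 0.08, 0.03, 0.79.
Rosland: 0.1000×215.94 + 0.0800×96.72 + 0.0300×91.67 + 0.7900×181.44 = 175.4193 per 100,000.
Pyrenia: 0.1000×338.05 + 0.0800×150.98 + 0.0300×125.08 + 0.7900×253.42 = 249.8376 per 100,000.
Difference = 175.4193 − 249.8376 = -74.4183.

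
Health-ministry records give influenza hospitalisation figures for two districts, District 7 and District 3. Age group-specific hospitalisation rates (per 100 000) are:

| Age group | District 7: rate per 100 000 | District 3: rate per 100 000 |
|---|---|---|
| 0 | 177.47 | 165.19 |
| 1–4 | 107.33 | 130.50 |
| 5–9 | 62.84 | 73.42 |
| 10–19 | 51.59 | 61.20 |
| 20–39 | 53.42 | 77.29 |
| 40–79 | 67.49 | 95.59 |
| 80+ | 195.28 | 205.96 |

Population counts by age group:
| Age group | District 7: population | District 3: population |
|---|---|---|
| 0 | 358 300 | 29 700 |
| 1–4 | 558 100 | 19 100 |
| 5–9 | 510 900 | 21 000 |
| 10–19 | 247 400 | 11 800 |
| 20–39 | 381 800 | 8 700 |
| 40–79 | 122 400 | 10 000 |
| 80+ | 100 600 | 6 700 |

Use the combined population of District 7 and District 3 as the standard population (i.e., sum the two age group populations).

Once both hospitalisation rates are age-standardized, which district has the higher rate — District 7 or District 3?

Combined standard total = 2 386 500; weights = 0.1626, 0.2419, 0.2229, 0.1086, 0.1636, 0.0555, 0.0450.
District 7: 0.1626×177.47 + 0.2419×107.33 + 0.2229×62.84 + 0.1086×51.59 + 0.1636×53.42 + 0.0555×67.49 + 0.0450×195.28 = 95.6864 per 100 000.
District 3: 0.1626×165.19 + 0.2419×130.50 + 0.2229×73.42 + 0.1086×61.20 + 0.1636×77.29 + 0.0555×95.59 + 0.0450×205.96 = 108.6406 per 100 000.

District 3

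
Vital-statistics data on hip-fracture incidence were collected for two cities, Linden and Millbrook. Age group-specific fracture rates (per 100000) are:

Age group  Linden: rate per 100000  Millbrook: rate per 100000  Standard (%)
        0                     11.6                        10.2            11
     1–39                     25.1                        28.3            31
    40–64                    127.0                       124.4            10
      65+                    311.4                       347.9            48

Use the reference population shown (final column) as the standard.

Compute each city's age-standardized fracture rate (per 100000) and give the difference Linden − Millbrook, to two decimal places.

-18.10

Standard weights: 0.11, 0.31, 0.10, 0.48.
Linden: 0.1100×11.6 + 0.3100×25.1 + 0.1000×127.0 + 0.4800×311.4 = 171.2290 per 100000.
Millbrook: 0.1100×10.2 + 0.3100×28.3 + 0.1000×124.4 + 0.4800×347.9 = 189.3270 per 100000.
Difference = 171.2290 − 189.3270 = -18.0980.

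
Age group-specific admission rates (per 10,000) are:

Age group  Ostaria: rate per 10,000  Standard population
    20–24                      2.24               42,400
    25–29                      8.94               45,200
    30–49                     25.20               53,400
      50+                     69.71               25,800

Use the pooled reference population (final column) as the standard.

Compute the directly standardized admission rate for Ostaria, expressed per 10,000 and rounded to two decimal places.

Standard total = 166,800; weights = 0.2542, 0.2710, 0.3201, 0.1547.
Standardized rate: 0.2542×2.24 + 0.2710×8.94 + 0.3201×25.20 + 0.1547×69.71 = 21.8421 per 10,000.

21.84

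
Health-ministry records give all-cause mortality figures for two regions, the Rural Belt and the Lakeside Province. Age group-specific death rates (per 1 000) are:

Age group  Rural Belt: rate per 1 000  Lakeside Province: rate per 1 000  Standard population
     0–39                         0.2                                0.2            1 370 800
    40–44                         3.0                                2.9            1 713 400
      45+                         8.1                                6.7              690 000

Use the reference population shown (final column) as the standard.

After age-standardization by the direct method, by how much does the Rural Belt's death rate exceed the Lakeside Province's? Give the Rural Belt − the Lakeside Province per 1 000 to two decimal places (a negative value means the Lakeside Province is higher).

0.30

Standard total = 3 774 200; weights = 0.3632, 0.4540, 0.1828.
The Rural Belt: 0.3632×0.2 + 0.4540×3.0 + 0.1828×8.1 = 2.9154 per 1 000.
The Lakeside Province: 0.3632×0.2 + 0.4540×2.9 + 0.1828×6.7 = 2.6141 per 1 000.
Difference = 2.9154 − 2.6141 = 0.3013.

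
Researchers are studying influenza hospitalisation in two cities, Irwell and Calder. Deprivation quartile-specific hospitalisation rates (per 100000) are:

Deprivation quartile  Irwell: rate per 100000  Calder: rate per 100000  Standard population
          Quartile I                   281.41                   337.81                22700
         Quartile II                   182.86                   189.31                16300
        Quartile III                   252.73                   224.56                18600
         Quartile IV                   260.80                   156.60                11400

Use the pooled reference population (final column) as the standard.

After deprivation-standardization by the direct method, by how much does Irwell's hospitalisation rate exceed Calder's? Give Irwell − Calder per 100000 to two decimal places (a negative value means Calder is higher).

Standard total = 69000; weights = 0.3290, 0.2362, 0.2696, 0.1652.
Irwell: 0.3290×281.41 + 0.2362×182.86 + 0.2696×252.73 + 0.1652×260.80 = 246.9931 per 100000.
Calder: 0.3290×337.81 + 0.2362×189.31 + 0.2696×224.56 + 0.1652×156.60 = 242.2623 per 100000.
Difference = 246.9931 − 242.2623 = 4.7308.

4.73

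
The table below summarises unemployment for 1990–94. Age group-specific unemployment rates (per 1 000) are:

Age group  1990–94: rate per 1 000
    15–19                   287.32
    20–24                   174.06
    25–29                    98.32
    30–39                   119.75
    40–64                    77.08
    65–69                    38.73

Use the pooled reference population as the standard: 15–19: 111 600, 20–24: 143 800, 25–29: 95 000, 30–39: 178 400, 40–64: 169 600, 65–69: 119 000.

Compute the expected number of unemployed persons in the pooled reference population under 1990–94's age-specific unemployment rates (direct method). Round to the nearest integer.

Expected unemployed persons = Σ (standard pop × age-specific rate ÷ 1 000)
= 111 600×287.32/1 000 + 143 800×174.06/1 000 + 95 000×98.32/1 000 + 178 400×119.75/1 000 + 169 600×77.08/1 000 + 119 000×38.73/1 000
= 32064.91 + 25029.83 + 9340.40 + 21363.40 + 13072.77 + 4608.87 = 105480.18.

105480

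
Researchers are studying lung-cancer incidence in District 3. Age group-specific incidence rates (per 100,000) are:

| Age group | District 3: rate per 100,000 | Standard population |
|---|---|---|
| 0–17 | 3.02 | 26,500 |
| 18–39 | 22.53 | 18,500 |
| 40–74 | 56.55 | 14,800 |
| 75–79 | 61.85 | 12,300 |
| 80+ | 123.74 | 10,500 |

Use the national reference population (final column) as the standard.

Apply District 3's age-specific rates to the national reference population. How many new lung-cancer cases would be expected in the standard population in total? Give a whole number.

Expected new lung-cancer cases = Σ (standard pop × age-specific rate ÷ 100,000)
= 26,500×3.02/100,000 + 18,500×22.53/100,000 + 14,800×56.55/100,000 + 12,300×61.85/100,000 + 10,500×123.74/100,000
= 0.80 + 4.17 + 8.37 + 7.61 + 12.99 = 33.94.

34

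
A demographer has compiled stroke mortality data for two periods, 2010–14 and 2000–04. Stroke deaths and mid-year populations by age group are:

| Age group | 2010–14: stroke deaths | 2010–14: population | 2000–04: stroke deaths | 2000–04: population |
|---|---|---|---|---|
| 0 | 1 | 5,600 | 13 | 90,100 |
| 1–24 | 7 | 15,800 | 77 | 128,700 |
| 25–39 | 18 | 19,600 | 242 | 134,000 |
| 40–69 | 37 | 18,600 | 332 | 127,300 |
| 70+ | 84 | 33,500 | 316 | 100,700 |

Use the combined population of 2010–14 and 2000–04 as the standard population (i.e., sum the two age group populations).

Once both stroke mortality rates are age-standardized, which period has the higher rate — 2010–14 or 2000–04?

2000–04

Age-specific rates per 100,000 for 2010–14: 17.86, 44.30, 91.84, 198.92, 250.75.
For 2000–04: 14.43, 59.83, 180.60, 260.80, 313.80.
Combined standard total = 673,900; weights = 0.1420, 0.2144, 0.2279, 0.2165, 0.1991.
2010–14: 0.1420×17.86 + 0.2144×44.30 + 0.2279×91.84 + 0.2165×198.92 + 0.1991×250.75 = 125.9686 per 100,000.
2000–04: 0.1420×14.43 + 0.2144×59.83 + 0.2279×180.60 + 0.2165×260.80 + 0.1991×313.80 = 174.9950 per 100,000.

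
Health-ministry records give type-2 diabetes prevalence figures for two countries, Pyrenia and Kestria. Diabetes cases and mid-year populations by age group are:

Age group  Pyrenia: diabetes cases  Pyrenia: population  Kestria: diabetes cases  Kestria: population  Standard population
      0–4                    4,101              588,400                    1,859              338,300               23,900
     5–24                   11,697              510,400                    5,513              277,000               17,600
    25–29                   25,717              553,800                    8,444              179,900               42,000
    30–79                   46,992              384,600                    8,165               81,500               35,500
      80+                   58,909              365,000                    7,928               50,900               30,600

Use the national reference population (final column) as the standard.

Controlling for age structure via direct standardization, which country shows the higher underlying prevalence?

Pyrenia

Age-specific rates per 1,000 for Pyrenia: 6.970, 22.917, 46.437, 122.184, 161.395.
For Kestria: 5.495, 19.903, 46.937, 100.184, 155.756.
Standard total = 149,600; weights = 0.1598, 0.1176, 0.2807, 0.2373, 0.2045.
Pyrenia: 0.1598×6.970 + 0.1176×22.917 + 0.2807×46.437 + 0.2373×122.184 + 0.2045×161.395 = 78.8536 per 1,000.
Kestria: 0.1598×5.495 + 0.1176×19.903 + 0.2807×46.937 + 0.2373×100.184 + 0.2045×155.756 = 72.0298 per 1,000.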